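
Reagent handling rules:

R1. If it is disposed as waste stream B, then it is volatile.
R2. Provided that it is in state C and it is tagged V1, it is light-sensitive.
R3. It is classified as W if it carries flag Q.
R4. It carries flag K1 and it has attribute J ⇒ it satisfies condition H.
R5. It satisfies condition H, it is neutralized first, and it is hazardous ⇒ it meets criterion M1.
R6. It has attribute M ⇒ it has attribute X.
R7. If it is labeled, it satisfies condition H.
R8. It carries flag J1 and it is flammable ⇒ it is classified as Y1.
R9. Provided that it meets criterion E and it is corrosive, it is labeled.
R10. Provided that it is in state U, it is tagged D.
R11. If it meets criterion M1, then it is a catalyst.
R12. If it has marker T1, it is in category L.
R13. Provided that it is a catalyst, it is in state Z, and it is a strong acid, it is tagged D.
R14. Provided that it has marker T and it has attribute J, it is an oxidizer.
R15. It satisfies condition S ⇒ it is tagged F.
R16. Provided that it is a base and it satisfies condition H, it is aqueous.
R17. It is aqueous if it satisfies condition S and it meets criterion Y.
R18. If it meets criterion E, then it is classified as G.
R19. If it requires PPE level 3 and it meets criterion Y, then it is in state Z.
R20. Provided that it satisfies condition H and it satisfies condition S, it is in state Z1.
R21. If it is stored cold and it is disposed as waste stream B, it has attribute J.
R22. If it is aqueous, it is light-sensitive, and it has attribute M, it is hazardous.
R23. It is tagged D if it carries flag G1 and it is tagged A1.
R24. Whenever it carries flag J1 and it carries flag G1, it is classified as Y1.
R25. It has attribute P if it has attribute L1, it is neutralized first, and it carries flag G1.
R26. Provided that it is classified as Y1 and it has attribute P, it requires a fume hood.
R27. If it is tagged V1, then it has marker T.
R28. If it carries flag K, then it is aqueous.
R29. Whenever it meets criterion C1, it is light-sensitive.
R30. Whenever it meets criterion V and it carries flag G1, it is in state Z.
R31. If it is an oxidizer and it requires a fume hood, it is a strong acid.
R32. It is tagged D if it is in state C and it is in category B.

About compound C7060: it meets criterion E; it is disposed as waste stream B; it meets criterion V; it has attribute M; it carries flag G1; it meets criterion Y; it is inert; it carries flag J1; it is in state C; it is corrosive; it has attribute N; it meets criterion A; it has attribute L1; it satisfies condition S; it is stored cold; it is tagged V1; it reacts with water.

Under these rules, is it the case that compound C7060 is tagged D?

Forward chaining from the given facts derives: is volatile, is light-sensitive, has attribute X, is labeled, is tagged F, is aqueous, is classified as G, has attribute J, is hazardous, is classified as Y1, has marker T, is in state Z, satisfies condition H, is an oxidizer, is in state Z1.
Rules concluding "it is tagged D": R10 needs "it is in state U"; R13 needs "it is a catalyst"; R23 needs "it is tagged A1"; R32 needs "it is in category B" — none of these are established.

No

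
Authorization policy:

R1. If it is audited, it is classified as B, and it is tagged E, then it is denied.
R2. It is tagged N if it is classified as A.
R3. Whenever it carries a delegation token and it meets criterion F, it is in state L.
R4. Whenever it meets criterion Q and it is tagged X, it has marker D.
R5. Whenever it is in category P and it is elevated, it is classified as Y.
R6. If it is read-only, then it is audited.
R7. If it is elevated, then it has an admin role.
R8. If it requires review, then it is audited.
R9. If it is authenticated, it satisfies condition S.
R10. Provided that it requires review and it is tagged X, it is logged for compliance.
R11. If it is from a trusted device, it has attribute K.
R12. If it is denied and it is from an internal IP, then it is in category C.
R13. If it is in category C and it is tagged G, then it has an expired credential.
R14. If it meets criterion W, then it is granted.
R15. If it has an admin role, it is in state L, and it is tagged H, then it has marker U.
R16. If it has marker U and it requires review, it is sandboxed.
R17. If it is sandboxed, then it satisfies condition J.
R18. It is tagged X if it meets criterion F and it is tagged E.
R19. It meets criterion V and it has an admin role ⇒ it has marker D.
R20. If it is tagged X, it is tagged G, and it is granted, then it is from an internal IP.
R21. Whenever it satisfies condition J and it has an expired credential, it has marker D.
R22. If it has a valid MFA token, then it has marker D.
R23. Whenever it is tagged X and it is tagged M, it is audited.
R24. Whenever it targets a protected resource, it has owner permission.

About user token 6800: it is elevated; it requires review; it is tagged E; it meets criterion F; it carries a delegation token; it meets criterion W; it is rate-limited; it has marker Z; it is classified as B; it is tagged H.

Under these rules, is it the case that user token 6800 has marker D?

Forward chaining from the given facts derives: is in state L, has an admin role, is audited, is granted, has marker U, is sandboxed, satisfies condition J, is tagged X, is denied, is logged for compliance.
Rules concluding "it has marker D": R4 needs "it meets criterion Q"; R19 needs "it meets criterion V"; R21 needs "it has an expired credential"; R22 needs "it has a valid MFA token" — none of these are established.

No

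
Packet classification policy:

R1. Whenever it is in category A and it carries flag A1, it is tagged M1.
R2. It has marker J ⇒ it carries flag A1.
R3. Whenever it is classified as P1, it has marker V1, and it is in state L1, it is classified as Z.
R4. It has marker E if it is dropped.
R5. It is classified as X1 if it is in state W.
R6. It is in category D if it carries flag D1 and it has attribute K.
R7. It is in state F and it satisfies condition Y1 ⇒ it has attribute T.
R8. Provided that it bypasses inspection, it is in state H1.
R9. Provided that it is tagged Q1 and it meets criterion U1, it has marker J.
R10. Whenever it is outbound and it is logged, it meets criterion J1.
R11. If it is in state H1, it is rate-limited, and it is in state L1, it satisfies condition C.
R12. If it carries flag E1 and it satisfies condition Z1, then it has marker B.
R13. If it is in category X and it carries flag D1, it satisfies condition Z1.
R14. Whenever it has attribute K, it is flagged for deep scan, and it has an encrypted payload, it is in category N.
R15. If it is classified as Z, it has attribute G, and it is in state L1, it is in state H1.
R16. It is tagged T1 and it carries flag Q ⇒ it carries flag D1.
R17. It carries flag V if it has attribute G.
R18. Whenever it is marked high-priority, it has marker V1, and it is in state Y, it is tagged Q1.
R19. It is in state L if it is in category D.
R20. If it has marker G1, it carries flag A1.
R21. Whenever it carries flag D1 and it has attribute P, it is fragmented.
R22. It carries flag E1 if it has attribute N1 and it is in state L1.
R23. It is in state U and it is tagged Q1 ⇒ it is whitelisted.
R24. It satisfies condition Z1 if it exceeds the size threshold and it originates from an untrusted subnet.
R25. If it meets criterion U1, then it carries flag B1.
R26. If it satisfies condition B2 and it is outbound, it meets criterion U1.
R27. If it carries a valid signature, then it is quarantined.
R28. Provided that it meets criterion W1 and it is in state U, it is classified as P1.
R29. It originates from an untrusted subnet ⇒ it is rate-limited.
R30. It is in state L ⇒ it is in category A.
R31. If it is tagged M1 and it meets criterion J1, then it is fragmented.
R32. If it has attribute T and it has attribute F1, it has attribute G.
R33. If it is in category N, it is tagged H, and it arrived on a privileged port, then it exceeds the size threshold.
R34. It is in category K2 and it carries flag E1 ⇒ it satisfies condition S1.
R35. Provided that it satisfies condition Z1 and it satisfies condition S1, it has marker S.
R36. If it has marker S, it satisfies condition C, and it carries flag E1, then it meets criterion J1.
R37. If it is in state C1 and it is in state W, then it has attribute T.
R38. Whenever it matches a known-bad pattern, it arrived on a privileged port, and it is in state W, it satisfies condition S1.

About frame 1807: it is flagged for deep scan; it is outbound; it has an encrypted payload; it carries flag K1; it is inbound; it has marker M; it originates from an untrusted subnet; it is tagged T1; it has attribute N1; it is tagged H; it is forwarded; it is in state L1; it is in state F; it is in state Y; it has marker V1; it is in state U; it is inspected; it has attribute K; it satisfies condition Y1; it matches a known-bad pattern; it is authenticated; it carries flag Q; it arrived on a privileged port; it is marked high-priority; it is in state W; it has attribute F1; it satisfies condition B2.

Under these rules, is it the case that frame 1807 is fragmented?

Forward chaining from the given facts derives: is classified as X1, has attribute T, is in category N, carries flag D1, is tagged Q1, carries flag E1, is whitelisted, meets criterion U1, is rate-limited, has attribute G, exceeds the size threshold, satisfies condition S1, is in category D, has marker J, carries flag V, is in state L, satisfies condition Z1, carries flag B1, is in category A, has marker S, carries flag A1, has marker B, is tagged M1.
Rules concluding "it is fragmented": R21 needs "it has attribute P"; R31 needs "it meets criterion J1" — none of these are established.

No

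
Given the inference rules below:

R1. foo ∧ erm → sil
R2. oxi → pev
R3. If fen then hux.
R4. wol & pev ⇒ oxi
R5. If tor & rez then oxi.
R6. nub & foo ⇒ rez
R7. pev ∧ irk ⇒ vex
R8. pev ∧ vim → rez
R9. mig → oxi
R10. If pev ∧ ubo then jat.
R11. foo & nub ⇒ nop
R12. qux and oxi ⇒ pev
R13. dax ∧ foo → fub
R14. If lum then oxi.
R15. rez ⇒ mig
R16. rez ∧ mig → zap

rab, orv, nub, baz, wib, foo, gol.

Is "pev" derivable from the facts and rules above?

rez  (by R6: nub, foo)
mig  (by R15: rez)
oxi  (by R9: mig)
pev  (by R2: oxi)

Yes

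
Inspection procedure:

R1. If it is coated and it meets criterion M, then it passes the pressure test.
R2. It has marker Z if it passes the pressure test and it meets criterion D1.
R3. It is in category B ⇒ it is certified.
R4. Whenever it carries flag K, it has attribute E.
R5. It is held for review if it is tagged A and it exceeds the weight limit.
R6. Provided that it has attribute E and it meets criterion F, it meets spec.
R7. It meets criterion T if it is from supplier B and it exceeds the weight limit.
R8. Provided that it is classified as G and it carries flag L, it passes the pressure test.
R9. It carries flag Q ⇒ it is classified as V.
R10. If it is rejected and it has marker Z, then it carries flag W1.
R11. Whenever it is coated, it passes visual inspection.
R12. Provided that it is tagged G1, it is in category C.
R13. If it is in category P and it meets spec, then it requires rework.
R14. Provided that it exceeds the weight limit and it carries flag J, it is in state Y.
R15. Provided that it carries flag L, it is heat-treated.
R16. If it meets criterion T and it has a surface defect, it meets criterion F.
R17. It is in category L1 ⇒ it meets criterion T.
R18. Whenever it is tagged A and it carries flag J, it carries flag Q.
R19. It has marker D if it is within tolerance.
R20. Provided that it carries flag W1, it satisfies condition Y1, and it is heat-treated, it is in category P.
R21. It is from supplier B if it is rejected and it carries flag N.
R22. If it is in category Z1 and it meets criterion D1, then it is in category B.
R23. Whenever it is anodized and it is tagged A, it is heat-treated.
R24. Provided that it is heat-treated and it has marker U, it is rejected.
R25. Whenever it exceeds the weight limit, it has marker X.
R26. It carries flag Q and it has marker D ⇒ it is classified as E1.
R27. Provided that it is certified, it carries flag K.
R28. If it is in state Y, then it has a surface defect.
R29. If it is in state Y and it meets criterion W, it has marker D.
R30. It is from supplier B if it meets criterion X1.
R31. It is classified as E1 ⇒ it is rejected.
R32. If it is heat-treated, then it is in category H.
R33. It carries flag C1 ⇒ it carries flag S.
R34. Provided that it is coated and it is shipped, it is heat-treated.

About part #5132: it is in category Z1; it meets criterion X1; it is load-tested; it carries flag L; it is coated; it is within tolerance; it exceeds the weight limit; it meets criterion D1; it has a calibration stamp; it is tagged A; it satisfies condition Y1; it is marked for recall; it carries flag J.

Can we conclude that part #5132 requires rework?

No

Forward chaining from the given facts derives: is held for review, passes visual inspection, is in state Y, is heat-treated, carries flag Q, has marker D, is in category B, has marker X, is classified as E1, has a surface defect, is from supplier B, is rejected, is in category H, is certified, meets criterion T, is classified as V, meets criterion F, carries flag K, has attribute E, meets spec.
The only rule concluding "it requires rework" is R13, which needs "it is in category P"; that is never established.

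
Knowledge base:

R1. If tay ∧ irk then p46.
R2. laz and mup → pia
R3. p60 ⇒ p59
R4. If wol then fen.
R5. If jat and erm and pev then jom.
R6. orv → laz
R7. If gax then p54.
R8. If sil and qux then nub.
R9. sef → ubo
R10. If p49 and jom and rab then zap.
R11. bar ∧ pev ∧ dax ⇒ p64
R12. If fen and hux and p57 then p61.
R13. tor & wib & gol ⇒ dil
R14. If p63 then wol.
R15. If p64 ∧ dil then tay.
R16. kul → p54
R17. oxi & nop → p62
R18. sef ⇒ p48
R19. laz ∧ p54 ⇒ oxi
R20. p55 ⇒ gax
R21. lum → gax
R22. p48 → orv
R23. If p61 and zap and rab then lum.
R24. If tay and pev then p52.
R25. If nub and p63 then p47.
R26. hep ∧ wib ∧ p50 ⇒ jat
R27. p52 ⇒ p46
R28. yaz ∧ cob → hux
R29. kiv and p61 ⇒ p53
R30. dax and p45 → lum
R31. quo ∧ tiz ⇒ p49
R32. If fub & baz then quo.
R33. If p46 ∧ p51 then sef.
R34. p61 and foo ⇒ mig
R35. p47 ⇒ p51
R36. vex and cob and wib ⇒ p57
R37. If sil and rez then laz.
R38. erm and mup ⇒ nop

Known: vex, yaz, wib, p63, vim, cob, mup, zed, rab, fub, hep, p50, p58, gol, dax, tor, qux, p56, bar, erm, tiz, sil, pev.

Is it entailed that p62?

No

Forward chaining from the given facts derives: nub, p64, dil, wol, tay, p52, p47, jat, p46, hux, p51, p57, nop, fen, jom, p61, sef, ubo, p48, orv, laz, pia.
The only rule concluding p62 is R17, which needs oxi; that is never established.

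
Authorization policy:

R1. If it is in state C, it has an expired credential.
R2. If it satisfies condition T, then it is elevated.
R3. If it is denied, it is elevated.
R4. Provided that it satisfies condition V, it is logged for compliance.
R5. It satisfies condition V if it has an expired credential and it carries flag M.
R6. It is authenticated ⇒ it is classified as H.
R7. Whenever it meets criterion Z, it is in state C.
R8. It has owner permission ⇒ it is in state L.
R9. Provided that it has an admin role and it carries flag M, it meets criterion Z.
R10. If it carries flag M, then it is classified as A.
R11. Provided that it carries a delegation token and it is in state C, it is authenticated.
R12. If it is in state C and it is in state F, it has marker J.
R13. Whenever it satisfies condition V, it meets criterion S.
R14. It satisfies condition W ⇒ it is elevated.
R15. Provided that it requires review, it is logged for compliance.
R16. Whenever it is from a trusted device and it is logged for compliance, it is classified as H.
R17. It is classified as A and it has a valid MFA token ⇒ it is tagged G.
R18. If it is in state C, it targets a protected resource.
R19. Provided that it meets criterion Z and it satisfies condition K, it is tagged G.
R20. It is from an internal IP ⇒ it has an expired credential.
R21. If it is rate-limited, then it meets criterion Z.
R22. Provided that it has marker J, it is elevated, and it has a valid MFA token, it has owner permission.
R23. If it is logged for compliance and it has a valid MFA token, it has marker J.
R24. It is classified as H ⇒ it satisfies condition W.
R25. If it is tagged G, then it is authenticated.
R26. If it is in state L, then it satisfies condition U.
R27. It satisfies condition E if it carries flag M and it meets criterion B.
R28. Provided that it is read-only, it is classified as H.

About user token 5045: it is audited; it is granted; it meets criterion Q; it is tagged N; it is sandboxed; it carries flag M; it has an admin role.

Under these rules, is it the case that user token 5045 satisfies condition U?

No

Forward chaining from the given facts derives: meets criterion Z, is classified as A, is in state C, targets a protected resource, has an expired credential, satisfies condition V, meets criterion S, is logged for compliance.
The only rule concluding "it satisfies condition U" is R26, which needs "it is in state L"; that is never established.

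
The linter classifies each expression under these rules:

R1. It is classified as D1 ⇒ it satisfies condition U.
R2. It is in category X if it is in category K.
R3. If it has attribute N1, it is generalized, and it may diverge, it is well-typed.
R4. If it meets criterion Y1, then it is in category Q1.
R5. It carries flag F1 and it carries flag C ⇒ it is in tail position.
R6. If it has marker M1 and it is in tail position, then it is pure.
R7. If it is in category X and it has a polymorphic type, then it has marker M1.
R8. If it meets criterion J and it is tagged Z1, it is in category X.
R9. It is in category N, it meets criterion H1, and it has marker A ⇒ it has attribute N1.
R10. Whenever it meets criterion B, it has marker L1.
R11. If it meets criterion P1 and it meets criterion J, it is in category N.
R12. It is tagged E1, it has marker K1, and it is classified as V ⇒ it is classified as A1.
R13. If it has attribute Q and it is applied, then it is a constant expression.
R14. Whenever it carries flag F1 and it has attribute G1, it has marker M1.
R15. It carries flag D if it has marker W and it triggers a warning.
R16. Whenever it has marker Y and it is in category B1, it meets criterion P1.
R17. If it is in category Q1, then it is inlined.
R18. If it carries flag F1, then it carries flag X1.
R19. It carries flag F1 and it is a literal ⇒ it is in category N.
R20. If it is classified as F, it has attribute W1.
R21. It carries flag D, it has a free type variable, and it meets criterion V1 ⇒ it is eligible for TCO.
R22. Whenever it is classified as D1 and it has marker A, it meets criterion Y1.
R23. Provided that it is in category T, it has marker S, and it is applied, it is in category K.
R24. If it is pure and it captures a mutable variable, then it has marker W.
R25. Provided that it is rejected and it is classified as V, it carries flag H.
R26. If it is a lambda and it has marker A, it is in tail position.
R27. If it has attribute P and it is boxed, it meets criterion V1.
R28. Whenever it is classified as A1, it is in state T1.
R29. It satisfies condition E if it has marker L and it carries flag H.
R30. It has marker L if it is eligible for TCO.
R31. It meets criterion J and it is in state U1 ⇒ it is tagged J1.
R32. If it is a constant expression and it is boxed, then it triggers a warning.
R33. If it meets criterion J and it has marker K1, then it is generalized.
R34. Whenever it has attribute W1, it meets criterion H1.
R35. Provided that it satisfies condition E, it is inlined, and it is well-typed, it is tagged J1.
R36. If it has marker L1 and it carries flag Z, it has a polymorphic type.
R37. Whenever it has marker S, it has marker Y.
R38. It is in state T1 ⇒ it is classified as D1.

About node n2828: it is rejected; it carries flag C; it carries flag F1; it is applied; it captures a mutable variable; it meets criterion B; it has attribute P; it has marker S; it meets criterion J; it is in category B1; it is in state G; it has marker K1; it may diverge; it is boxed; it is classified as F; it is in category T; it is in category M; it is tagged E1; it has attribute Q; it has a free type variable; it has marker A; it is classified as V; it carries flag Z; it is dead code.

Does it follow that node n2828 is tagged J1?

Yes

By R5 (it carries flag F1, it carries flag C): it is in tail position.
By R10 (it meets criterion B): it has marker L1.
By R12 (it is tagged E1, it has marker K1, it is classified as V): it is classified as A1.
By R13 (it has attribute Q, it is applied): it is a constant expression.
By R20 (it is classified as F): it has attribute W1.
By R23 (it is in category T, it has marker S, it is applied): it is in category K.
By R25 (it is rejected, it is classified as V): it carries flag H.
By R27 (it has attribute P, it is boxed): it meets criterion V1.
By R28 (it is classified as A1): it is in state T1.
By R32 (it is a constant expression, it is boxed): it triggers a warning.
By R33 (it meets criterion J, it has marker K1): it is generalized.
By R34 (it has attribute W1): it meets criterion H1.
By R36 (it has marker L1, it carries flag Z): it has a polymorphic type.
By R37 (it has marker S): it has marker Y.
By R38 (it is in state T1): it is classified as D1.
By R2 (it is in category K): it is in category X.
By R7 (it is in category X, it has a polymorphic type): it has marker M1.
By R16 (it has marker Y, it is in category B1): it meets criterion P1.
By R22 (it is classified as D1, it has marker A): it meets criterion Y1.
By R4 (it meets criterion Y1): it is in category Q1.
By R6 (it has marker M1, it is in tail position): it is pure.
By R11 (it meets criterion P1, it meets criterion J): it is in category N.
By R17 (it is in category Q1): it is inlined.
By R24 (it is pure, it captures a mutable variable): it has marker W.
By R9 (it is in category N, it meets criterion H1, it has marker A): it has attribute N1.
By R15 (it has marker W, it triggers a warning): it carries flag D.
By R21 (it carries flag D, it has a free type variable, it meets criterion V1): it is eligible for TCO.
By R30 (it is eligible for TCO): it has marker L.
By R3 (it has attribute N1, it is generalized, it may diverge): it is well-typed.
By R29 (it has marker L, it carries flag H): it satisfies condition E.
By R35 (it satisfies condition E, it is inlined, it is well-typed): it is tagged J1.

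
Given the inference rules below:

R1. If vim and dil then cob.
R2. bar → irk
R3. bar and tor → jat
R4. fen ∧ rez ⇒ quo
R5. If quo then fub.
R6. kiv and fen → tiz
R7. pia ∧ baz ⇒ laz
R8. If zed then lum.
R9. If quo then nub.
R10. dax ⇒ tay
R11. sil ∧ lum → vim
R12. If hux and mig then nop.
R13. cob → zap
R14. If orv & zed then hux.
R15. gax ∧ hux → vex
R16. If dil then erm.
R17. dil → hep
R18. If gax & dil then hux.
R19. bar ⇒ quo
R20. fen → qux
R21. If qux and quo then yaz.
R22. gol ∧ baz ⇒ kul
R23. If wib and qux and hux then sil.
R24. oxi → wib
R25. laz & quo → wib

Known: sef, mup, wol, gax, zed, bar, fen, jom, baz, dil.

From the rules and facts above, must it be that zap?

No

Forward chaining from the given facts derives: irk, lum, erm, hep, hux, quo, qux, yaz, fub, nub, vex.
The only rule concluding zap is R13, which needs cob; that is never established.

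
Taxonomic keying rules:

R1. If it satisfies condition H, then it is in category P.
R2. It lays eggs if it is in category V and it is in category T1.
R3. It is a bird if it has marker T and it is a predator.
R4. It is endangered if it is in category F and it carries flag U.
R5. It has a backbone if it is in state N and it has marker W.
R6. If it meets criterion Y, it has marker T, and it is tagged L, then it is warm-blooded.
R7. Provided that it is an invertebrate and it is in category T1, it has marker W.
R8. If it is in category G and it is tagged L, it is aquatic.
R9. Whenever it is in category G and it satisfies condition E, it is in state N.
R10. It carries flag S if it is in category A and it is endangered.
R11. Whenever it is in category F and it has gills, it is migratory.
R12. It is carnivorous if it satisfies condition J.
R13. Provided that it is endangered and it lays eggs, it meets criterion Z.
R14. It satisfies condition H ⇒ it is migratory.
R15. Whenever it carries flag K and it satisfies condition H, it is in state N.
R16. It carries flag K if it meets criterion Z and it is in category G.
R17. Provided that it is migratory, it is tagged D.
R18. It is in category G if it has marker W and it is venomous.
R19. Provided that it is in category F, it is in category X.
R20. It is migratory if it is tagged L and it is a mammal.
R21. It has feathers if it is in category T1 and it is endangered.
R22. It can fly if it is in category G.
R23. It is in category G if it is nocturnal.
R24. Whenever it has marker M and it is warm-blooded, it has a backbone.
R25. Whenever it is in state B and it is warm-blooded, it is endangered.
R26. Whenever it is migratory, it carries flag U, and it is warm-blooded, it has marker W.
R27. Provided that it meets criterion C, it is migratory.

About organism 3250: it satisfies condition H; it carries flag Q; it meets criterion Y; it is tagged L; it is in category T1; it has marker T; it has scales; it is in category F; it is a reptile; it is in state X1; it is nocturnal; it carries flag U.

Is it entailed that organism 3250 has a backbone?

No

Forward chaining from the given facts derives: is in category P, is endangered, is warm-blooded, is migratory, is tagged D, is in category X, has feathers, is in category G, has marker W, is aquatic, can fly.
Rules concluding "it has a backbone": R5 needs "it is in state N"; R24 needs "it has marker M" — none of these are established.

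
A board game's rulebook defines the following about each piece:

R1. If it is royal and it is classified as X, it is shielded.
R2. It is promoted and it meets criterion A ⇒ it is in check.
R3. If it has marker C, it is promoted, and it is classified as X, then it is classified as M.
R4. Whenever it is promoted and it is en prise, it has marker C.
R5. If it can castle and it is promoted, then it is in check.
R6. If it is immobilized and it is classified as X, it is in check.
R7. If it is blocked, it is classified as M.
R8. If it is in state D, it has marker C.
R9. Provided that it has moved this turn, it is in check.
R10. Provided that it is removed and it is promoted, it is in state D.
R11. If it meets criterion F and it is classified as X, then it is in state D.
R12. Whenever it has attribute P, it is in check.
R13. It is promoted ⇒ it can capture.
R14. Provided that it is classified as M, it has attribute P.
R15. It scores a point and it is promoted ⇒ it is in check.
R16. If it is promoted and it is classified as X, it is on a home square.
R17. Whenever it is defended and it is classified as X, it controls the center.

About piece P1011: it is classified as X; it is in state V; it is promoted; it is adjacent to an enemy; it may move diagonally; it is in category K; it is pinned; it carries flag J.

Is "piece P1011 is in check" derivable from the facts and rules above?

Forward chaining from the given facts derives: can capture, is on a home square.
Rules concluding "it is in check": R2 needs "it meets criterion A"; R5 needs "it can castle"; R6 needs "it is immobilized"; R9 needs "it has moved this turn"; R12 needs "it has attribute P"; R15 needs "it scores a point" — none of these are established.

No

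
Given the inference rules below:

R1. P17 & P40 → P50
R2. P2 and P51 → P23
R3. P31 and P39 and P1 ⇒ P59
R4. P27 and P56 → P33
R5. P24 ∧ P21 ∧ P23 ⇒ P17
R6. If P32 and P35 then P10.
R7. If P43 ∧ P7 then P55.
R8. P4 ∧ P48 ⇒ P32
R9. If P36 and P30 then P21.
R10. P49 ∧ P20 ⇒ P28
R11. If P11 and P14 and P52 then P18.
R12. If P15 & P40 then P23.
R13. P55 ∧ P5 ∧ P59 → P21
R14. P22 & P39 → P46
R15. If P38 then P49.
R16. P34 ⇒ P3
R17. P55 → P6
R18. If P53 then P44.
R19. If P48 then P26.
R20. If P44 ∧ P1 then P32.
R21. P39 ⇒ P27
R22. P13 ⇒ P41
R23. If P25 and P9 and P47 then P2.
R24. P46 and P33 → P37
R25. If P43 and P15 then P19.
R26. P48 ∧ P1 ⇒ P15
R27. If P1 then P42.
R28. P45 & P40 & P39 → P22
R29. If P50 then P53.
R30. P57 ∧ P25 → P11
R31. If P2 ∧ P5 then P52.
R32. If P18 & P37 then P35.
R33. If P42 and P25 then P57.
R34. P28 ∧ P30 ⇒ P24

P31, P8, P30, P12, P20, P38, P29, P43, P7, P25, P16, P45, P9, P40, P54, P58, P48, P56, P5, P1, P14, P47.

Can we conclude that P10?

Forward chaining from the given facts derives: P55, P49, P6, P26, P2, P15, P42, P52, P57, P28, P23, P19, P11, P24, P18.
The only rule concluding P10 is R6, which needs P32; that is never established.

No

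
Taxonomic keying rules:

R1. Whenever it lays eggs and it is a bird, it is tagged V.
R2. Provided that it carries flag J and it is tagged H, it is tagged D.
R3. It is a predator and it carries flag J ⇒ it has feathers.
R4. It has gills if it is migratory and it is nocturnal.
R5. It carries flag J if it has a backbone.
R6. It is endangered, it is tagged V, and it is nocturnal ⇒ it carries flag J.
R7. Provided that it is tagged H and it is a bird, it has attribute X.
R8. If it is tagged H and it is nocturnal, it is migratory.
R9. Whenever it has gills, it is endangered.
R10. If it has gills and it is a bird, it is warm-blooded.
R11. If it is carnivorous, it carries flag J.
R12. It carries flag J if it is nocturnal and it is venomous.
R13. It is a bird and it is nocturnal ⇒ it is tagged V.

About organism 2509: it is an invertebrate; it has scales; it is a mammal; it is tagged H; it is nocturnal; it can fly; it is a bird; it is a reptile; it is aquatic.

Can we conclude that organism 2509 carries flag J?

By R8 (it is tagged H, it is nocturnal): it is migratory.
By R13 (it is a bird, it is nocturnal): it is tagged V.
By R4 (it is migratory, it is nocturnal): it has gills.
By R9 (it has gills): it is endangered.
By R6 (it is endangered, it is tagged V, it is nocturnal): it carries flag J.

Yes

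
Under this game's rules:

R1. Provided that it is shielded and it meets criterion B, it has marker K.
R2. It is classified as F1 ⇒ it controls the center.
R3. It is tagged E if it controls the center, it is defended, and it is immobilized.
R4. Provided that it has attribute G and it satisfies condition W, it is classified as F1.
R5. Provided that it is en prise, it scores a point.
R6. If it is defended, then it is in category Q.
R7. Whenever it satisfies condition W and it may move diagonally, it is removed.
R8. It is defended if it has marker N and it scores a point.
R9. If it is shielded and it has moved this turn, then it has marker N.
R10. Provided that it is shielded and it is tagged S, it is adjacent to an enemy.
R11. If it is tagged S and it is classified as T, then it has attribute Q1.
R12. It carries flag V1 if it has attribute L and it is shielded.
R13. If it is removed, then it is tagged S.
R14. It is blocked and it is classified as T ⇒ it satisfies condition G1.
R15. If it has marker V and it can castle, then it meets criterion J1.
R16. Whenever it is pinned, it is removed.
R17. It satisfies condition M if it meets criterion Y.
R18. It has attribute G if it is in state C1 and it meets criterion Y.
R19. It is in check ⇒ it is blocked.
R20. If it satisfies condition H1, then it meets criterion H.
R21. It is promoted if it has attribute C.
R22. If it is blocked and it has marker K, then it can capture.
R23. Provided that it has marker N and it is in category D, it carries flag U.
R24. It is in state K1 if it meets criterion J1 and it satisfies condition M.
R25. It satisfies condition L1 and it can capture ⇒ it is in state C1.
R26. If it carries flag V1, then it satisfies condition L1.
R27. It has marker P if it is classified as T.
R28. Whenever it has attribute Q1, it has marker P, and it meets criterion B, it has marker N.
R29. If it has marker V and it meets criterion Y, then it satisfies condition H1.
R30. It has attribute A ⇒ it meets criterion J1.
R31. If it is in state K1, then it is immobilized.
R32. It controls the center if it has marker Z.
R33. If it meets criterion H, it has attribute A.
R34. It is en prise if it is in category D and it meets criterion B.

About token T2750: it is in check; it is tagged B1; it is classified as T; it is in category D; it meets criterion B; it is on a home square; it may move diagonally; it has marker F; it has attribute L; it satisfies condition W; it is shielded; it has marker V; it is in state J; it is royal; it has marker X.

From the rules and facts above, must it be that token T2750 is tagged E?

Forward chaining from the given facts derives: has marker K, is removed, carries flag V1, is tagged S, is blocked, can capture, satisfies condition L1, has marker P, is en prise, scores a point, is adjacent to an enemy, has attribute Q1, satisfies condition G1, is in state C1, has marker N, is defended, carries flag U, is in category Q.
The only rule concluding "it is tagged E" is R3, which needs "it controls the center"; that is never established.

No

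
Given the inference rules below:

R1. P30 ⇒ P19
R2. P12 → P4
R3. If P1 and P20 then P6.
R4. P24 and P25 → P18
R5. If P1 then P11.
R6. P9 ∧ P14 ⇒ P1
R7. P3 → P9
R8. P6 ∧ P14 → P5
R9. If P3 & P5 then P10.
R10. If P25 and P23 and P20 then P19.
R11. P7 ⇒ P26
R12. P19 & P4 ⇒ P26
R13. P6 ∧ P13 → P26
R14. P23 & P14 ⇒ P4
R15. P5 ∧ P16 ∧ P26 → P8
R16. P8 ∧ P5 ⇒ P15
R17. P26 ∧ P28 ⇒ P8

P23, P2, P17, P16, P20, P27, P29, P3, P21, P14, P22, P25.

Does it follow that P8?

Yes

P9  (by R7: P3)
P19  (by R10: P25, P23, P20)
P4  (by R14: P23, P14)
P1  (by R6: P9, P14)
P26  (by R12: P19, P4)
P6  (by R3: P1, P20)
P5  (by R8: P6, P14)
P8  (by R15: P5, P16, P26)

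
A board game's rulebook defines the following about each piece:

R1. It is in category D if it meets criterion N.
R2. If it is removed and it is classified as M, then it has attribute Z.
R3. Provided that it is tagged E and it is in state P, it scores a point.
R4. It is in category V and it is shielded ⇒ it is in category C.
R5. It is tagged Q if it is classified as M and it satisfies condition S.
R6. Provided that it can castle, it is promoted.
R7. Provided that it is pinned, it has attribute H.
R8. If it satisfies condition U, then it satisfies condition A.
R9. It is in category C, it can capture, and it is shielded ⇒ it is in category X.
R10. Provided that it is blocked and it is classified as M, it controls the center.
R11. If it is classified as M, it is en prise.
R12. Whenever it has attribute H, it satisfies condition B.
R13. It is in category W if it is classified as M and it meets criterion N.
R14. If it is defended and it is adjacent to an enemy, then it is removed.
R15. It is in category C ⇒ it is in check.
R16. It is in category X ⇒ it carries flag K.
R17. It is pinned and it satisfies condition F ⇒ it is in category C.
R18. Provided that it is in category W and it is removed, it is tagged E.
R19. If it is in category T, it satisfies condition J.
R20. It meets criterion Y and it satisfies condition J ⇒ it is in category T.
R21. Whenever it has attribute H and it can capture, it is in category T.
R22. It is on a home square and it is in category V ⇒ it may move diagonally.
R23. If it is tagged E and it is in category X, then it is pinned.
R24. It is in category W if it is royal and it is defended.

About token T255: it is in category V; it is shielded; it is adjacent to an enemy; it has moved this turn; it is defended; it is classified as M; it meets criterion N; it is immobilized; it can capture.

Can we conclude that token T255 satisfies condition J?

By R4 (it is in category V, it is shielded): it is in category C.
By R9 (it is in category C, it can capture, it is shielded): it is in category X.
By R13 (it is classified as M, it meets criterion N): it is in category W.
By R14 (it is defended, it is adjacent to an enemy): it is removed.
By R18 (it is in category W, it is removed): it is tagged E.
By R23 (it is tagged E, it is in category X): it is pinned.
By R7 (it is pinned): it has attribute H.
By R21 (it has attribute H, it can capture): it is in category T.
By R19 (it is in category T): it satisfies condition J.

Yes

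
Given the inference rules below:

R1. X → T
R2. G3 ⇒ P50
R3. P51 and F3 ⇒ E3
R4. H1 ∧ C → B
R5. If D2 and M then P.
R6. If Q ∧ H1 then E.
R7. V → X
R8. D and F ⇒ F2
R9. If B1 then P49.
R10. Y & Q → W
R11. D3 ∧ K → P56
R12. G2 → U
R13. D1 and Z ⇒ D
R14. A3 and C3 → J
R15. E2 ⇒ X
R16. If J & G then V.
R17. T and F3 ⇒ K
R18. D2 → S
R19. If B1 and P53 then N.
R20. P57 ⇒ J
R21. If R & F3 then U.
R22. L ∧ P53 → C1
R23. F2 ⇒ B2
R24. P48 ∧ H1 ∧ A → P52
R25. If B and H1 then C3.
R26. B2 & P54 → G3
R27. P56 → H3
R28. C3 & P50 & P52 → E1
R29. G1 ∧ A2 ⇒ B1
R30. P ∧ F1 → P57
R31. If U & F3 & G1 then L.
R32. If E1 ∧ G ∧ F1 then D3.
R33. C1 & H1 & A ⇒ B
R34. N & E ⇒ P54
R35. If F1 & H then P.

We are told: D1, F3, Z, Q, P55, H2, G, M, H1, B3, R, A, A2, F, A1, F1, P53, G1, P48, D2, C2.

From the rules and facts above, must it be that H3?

Yes

P  (by R5: D2, M)
E  (by R6: Q, H1)
D  (by R13: D1, Z)
U  (by R21: R, F3)
P52  (by R24: P48, H1, A)
B1  (by R29: G1, A2)
P57  (by R30: P, F1)
L  (by R31: U, F3, G1)
F2  (by R8: D, F)
N  (by R19: B1, P53)
J  (by R20: P57)
C1  (by R22: L, P53)
B2  (by R23: F2)
B  (by R33: C1, H1, A)
P54  (by R34: N, E)
V  (by R16: J, G)
C3  (by R25: B, H1)
G3  (by R26: B2, P54)
P50  (by R2: G3)
X  (by R7: V)
E1  (by R28: C3, P50, P52)
D3  (by R32: E1, G, F1)
T  (by R1: X)
K  (by R17: T, F3)
P56  (by R11: D3, K)
H3  (by R27: P56)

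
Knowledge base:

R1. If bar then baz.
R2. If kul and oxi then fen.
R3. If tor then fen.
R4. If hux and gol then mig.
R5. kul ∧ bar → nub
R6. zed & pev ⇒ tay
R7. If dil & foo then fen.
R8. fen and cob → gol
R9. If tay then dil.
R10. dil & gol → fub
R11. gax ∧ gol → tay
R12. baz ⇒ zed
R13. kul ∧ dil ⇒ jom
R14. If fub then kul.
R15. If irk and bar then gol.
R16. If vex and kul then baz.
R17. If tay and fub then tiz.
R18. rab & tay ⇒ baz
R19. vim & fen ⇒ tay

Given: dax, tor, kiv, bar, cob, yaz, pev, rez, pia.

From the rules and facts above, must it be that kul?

baz  (by R1: bar)
fen  (by R3: tor)
gol  (by R8: fen, cob)
zed  (by R12: baz)
tay  (by R6: zed, pev)
dil  (by R9: tay)
fub  (by R10: dil, gol)
kul  (by R14: fub)

Yes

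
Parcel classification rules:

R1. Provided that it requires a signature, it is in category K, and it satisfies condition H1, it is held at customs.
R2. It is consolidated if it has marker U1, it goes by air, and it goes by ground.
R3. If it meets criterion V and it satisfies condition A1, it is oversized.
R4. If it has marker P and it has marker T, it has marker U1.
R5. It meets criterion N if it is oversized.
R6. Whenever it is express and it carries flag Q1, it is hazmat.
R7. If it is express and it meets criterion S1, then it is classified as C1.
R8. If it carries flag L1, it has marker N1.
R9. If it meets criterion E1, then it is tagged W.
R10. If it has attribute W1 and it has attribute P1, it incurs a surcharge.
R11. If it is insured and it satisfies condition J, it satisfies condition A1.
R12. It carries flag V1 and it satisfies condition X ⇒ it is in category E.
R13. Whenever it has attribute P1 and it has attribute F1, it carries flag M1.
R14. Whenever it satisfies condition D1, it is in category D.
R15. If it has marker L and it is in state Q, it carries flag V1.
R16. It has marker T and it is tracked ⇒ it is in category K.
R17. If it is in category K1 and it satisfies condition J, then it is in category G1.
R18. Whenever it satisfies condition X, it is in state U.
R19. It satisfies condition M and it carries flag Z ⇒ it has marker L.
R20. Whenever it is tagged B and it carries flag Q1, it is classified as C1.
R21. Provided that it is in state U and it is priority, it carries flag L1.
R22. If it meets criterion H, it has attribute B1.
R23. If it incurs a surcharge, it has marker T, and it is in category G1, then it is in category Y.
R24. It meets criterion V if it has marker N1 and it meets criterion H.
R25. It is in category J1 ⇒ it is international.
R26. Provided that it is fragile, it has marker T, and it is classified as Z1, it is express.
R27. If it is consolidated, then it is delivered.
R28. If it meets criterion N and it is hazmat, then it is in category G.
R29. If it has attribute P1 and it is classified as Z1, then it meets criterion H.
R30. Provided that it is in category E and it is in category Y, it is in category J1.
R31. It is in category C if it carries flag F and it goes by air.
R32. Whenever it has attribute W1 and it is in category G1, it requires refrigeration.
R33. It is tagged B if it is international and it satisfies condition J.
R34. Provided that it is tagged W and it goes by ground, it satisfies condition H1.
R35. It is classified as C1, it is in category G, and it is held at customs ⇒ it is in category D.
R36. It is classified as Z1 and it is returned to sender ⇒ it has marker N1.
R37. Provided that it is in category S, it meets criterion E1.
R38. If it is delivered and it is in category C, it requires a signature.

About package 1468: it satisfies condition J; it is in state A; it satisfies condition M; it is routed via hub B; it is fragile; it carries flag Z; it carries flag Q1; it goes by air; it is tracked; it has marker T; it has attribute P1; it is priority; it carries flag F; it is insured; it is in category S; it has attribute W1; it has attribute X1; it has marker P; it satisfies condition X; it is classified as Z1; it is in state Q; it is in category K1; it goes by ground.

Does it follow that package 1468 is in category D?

By R4 (it has marker P, it has marker T): it has marker U1.
By R10 (it has attribute W1, it has attribute P1): it incurs a surcharge.
By R11 (it is insured, it satisfies condition J): it satisfies condition A1.
By R16 (it has marker T, it is tracked): it is in category K.
By R17 (it is in category K1, it satisfies condition J): it is in category G1.
By R18 (it satisfies condition X): it is in state U.
By R19 (it satisfies condition M, it carries flag Z): it has marker L.
By R21 (it is in state U, it is priority): it carries flag L1.
By R23 (it incurs a surcharge, it has marker T, it is in category G1): it is in category Y.
By R26 (it is fragile, it has marker T, it is classified as Z1): it is express.
By R29 (it has attribute P1, it is classified as Z1): it meets criterion H.
By R31 (it carries flag F, it goes by air): it is in category C.
By R37 (it is in category S): it meets criterion E1.
By R2 (it has marker U1, it goes by air, it goes by ground): it is consolidated.
By R6 (it is express, it carries flag Q1): it is hazmat.
By R8 (it carries flag L1): it has marker N1.
By R9 (it meets criterion E1): it is tagged W.
By R15 (it has marker L, it is in state Q): it carries flag V1.
By R24 (it has marker N1, it meets criterion H): it meets criterion V.
By R27 (it is consolidated): it is delivered.
By R34 (it is tagged W, it goes by ground): it satisfies condition H1.
By R38 (it is delivered, it is in category C): it requires a signature.
By R1 (it requires a signature, it is in category K, it satisfies condition H1): it is held at customs.
By R3 (it meets criterion V, it satisfies condition A1): it is oversized.
By R5 (it is oversized): it meets criterion N.
By R12 (it carries flag V1, it satisfies condition X): it is in category E.
By R28 (it meets criterion N, it is hazmat): it is in category G.
By R30 (it is in category E, it is in category Y): it is in category J1.
By R25 (it is in category J1): it is international.
By R33 (it is international, it satisfies condition J): it is tagged B.
By R20 (it is tagged B, it carries flag Q1): it is classified as C1.
By R35 (it is classified as C1, it is in category G, it is held at customs): it is in category D.

Yes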